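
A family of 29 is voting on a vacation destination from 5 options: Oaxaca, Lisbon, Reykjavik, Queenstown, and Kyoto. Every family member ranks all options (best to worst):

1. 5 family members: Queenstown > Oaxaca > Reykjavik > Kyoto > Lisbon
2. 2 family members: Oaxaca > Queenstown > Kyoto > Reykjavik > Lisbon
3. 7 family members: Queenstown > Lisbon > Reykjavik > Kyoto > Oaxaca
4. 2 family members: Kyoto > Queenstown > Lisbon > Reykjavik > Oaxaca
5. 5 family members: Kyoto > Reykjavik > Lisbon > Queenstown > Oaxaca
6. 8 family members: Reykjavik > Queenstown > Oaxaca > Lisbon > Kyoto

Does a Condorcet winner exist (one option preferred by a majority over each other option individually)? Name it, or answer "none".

Queenstown

Queenstown vs Oaxaca: 27–2 for Queenstown.
Queenstown vs Lisbon: 24–5 for Queenstown.
Queenstown vs Reykjavik: 16–13 for Queenstown.
Queenstown vs Kyoto: 22–7 for Queenstown.
Queenstown beats every other option head-to-head.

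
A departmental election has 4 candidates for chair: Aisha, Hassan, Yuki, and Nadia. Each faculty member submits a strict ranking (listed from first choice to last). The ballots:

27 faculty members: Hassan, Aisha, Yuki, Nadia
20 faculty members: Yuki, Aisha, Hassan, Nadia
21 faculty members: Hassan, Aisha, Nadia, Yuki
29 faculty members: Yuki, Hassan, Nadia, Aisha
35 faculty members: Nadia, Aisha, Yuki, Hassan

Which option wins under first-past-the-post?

Yuki

First-place votes: Aisha 0, Hassan 48, Yuki 49, Nadia 35.
Yuki has the most first-place votes.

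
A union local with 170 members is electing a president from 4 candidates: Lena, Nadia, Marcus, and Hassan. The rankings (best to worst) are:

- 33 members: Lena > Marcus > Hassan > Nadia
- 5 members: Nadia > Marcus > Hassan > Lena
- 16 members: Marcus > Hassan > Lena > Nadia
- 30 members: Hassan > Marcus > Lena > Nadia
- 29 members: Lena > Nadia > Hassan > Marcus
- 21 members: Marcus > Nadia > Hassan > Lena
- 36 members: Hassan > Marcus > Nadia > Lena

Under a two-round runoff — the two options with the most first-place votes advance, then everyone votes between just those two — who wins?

Hassan

Round 1 first-place votes: Lena 62, Nadia 5, Marcus 37, Hassan 66.
Hassan and Lena advance.
Runoff: Hassan is preferred to Lena by 108 voters; Lena by 62.
Hassan wins the runoff.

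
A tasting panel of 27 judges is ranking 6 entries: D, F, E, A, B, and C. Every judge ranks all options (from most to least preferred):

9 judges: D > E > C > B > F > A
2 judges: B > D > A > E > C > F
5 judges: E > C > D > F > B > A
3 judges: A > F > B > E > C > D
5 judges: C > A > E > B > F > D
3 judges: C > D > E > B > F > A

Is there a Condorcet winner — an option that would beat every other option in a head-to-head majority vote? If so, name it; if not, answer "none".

none

Checking pairwise contests:
C beats D 16–11.
D beats F 19–8.
D beats E 14–13.
D beats A 19–8.
D beats B 17–10.
E beats C 19–8.
Every option loses at least one head-to-head, so there is no Condorcet winner.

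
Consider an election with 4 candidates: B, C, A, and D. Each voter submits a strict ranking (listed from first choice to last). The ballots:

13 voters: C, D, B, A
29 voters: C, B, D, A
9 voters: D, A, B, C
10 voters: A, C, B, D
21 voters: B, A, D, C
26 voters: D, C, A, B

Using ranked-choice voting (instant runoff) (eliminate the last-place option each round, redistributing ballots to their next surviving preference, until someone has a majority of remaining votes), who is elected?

Round 1: B 21, C 42, A 10, D 35. Eliminate A.
Round 2: B 21, C 52, D 35. Eliminate B.
Round 3: C 52, D 56. D has a majority.

D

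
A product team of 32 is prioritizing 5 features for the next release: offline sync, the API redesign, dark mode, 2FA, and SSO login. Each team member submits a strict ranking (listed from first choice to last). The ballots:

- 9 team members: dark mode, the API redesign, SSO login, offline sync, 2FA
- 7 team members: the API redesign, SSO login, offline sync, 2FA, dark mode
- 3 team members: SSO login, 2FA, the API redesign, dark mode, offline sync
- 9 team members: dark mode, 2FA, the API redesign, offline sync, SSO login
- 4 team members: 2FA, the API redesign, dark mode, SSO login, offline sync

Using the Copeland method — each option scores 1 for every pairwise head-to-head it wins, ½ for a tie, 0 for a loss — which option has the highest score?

offline sync: ties 2FA; loses to the API redesign, dark mode, and SSO login → score 0.5.
the API redesign: beats offline sync and SSO login; ties 2FA; loses to dark mode → score 2.5.
dark mode: beats offline sync, the API redesign, 2FA, and SSO login → score 4.
2FA: ties offline sync and the API redesign; loses to dark mode and SSO login → score 1.
SSO login: beats offline sync and 2FA; loses to the API redesign and dark mode → score 2.
dark mode has the best pairwise record.

dark mode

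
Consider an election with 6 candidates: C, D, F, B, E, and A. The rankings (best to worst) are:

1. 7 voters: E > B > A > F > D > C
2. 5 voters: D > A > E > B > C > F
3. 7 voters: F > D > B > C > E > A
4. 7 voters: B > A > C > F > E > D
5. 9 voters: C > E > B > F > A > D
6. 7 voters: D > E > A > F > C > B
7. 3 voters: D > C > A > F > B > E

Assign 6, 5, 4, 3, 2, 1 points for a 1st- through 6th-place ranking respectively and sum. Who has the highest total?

C: 7·1 + 5·2 + 7·3 + 7·4 + 9·6 + 7·2 + 3·5 = 149
D: 7·2 + 5·6 + 7·5 + 7·1 + 9·1 + 7·6 + 3·6 = 155
F: 7·3 + 5·1 + 7·6 + 7·3 + 9·3 + 7·3 + 3·3 = 146
B: 7·5 + 5·3 + 7·4 + 7·6 + 9·4 + 7·1 + 3·2 = 169
E: 7·6 + 5·4 + 7·2 + 7·2 + 9·5 + 7·5 + 3·1 = 173
A: 7·4 + 5·5 + 7·1 + 7·5 + 9·2 + 7·4 + 3·4 = 153
E has the highest Borda score (173).

E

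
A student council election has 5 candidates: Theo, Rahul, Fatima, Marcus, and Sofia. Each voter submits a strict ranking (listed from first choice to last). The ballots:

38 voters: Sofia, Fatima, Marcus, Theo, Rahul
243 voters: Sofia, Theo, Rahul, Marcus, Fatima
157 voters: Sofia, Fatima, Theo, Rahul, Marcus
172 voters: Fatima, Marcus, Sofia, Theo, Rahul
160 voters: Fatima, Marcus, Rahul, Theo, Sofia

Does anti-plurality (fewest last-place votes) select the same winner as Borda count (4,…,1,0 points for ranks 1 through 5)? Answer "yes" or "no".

Anti-plurality — last-place votes: Theo 0, Rahul 210, Fatima 243, Marcus 157, Sofia 160. Winner: Theo.
Borda — scores: Theo 1413, Rahul 963, Fatima 1913, Marcus 1315, Sofia 2096. Winner: Sofia.
The two methods disagree.

no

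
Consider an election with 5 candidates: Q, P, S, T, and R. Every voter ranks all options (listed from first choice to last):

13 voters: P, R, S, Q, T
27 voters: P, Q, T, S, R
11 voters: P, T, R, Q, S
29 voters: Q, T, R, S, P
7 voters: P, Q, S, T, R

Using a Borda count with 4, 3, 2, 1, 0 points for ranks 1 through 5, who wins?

Q

Q: 13·1 + 27·3 + 11·1 + 29·4 + 7·3 = 242
P: 13·4 + 27·4 + 11·4 + 29·0 + 7·4 = 232
S: 13·2 + 27·1 + 11·0 + 29·1 + 7·2 = 96
T: 13·0 + 27·2 + 11·3 + 29·3 + 7·1 = 181
R: 13·3 + 27·0 + 11·2 + 29·2 + 7·0 = 119
Q has the highest Borda score (242).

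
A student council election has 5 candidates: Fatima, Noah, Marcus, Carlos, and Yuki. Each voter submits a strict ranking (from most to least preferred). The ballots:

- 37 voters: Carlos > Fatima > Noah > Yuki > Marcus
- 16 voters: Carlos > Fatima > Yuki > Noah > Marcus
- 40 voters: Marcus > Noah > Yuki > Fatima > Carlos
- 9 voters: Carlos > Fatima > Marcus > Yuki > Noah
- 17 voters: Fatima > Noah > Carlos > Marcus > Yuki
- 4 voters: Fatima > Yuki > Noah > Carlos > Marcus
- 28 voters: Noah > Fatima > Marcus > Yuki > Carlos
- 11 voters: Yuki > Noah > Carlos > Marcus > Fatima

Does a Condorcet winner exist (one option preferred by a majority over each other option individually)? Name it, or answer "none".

Fatima vs Noah: 83–79 for Fatima.
Fatima vs Marcus: 111–51 for Fatima.
Fatima vs Carlos: 89–73 for Fatima.
Fatima vs Yuki: 111–51 for Fatima.
Fatima beats every other option head-to-head.

Fatima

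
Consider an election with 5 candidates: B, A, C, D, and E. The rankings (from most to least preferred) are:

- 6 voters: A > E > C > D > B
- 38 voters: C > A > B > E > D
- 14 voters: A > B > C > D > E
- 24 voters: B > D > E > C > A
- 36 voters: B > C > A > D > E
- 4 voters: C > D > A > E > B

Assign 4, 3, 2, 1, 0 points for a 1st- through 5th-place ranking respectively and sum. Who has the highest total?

B

B: 6·0 + 38·2 + 14·3 + 24·4 + 36·4 + 4·0 = 358
A: 6·4 + 38·3 + 14·4 + 24·0 + 36·2 + 4·2 = 274
C: 6·2 + 38·4 + 14·2 + 24·1 + 36·3 + 4·4 = 340
D: 6·1 + 38·0 + 14·1 + 24·3 + 36·1 + 4·3 = 140
E: 6·3 + 38·1 + 14·0 + 24·2 + 36·0 + 4·1 = 108
B has the highest Borda score (358).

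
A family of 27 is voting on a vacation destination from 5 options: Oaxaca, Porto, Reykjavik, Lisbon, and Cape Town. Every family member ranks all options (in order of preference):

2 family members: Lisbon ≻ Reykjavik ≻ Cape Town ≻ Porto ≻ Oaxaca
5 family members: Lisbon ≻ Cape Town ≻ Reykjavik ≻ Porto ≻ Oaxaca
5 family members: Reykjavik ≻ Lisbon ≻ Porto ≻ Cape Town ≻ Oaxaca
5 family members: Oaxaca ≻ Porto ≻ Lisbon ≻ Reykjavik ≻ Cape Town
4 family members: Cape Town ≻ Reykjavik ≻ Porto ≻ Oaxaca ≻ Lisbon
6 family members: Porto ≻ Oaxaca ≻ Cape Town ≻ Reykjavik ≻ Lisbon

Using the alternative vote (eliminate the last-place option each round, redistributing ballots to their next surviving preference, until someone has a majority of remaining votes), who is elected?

Reykjavik

Round 1: Oaxaca 5, Porto 6, Reykjavik 5, Lisbon 7, Cape Town 4. Eliminate Cape Town.
Round 2: Oaxaca 5, Porto 6, Reykjavik 9, Lisbon 7. Eliminate Oaxaca.
Round 3: Porto 11, Reykjavik 9, Lisbon 7. Eliminate Lisbon.
Round 4: Porto 11, Reykjavik 16. Reykjavik has a majority.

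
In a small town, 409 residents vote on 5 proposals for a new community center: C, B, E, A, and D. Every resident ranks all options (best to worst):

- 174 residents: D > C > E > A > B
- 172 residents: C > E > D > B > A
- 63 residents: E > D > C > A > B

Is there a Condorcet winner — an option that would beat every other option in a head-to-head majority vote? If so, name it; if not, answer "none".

Checking pairwise contests:
D beats C 237–172.
C beats B 409–0.
C beats E 346–63.
C beats A 409–0.
E beats D 235–174.
Every option loses at least one head-to-head, so there is no Condorcet winner.

none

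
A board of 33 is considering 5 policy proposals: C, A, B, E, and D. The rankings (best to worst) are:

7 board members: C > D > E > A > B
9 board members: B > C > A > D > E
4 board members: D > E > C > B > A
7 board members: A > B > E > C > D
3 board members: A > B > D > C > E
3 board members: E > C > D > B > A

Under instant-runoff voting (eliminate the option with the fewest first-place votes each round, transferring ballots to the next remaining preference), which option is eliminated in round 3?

B

Round 1: C 7, A 10, B 9, E 3, D 4. Eliminate E.
Round 2: C 10, A 10, B 9, D 4. Eliminate D.
Round 3: C 14, A 10, B 9. Eliminate B.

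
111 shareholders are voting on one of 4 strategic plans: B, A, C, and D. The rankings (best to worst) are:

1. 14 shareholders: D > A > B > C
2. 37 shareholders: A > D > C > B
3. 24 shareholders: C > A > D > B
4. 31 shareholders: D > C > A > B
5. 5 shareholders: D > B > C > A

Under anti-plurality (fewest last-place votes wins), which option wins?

D

Last-place votes: B 92, A 5, C 14, D 0.
D is ranked last by the fewest voters, so D wins.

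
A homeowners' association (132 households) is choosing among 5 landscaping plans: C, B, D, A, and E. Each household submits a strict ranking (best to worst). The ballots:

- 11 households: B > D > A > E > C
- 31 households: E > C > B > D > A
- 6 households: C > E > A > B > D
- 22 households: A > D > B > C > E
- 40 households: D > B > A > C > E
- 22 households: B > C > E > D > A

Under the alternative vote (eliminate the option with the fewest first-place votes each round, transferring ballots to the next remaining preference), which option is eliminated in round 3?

B

Round 1: C 6, B 33, D 40, A 22, E 31. Eliminate C.
Round 2: B 33, D 40, A 22, E 37. Eliminate A.
Round 3: B 33, D 62, E 37. Eliminate B.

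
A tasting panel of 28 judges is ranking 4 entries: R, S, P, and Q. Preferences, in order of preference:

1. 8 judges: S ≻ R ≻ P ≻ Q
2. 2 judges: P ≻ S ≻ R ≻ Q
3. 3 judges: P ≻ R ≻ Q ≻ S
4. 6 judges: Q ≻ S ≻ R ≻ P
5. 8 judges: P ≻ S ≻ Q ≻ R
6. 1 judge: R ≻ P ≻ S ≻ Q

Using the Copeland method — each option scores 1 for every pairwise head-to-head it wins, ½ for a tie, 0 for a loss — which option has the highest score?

R: beats P; ties Q; loses to S → score 1.5.
S: beats R and Q; ties P → score 2.5.
P: beats Q; ties S; loses to R → score 1.5.
Q: ties R; loses to S and P → score 0.5.
S has the best pairwise record.

S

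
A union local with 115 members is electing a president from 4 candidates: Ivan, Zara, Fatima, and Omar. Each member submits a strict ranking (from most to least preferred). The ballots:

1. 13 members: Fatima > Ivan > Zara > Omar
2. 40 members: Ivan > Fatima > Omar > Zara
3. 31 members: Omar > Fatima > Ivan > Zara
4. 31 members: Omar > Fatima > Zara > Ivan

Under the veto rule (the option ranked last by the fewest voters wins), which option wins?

Fatima

Last-place votes: Ivan 31, Zara 71, Fatima 0, Omar 13.
Fatima is ranked last by the fewest voters, so Fatima wins.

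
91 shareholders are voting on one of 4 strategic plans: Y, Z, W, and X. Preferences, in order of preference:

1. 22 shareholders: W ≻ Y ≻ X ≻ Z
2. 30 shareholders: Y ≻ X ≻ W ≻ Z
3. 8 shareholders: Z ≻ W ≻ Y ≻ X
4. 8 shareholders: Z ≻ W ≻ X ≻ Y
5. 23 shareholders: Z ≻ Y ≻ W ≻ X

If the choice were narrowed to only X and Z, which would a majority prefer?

Voters preferring X to Z: 52; preferring Z to X: 39.
X wins the head-to-head.

X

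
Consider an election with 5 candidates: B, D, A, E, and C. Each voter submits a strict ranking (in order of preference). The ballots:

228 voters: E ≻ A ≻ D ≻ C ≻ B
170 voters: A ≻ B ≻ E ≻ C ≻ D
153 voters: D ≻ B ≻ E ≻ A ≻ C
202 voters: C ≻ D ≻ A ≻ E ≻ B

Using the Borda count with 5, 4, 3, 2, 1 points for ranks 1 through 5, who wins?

B: 228·1 + 170·4 + 153·4 + 202·1 = 1722
D: 228·3 + 170·1 + 153·5 + 202·4 = 2427
A: 228·4 + 170·5 + 153·2 + 202·3 = 2674
E: 228·5 + 170·3 + 153·3 + 202·2 = 2513
C: 228·2 + 170·2 + 153·1 + 202·5 = 1959
A has the highest Borda score (2674).

A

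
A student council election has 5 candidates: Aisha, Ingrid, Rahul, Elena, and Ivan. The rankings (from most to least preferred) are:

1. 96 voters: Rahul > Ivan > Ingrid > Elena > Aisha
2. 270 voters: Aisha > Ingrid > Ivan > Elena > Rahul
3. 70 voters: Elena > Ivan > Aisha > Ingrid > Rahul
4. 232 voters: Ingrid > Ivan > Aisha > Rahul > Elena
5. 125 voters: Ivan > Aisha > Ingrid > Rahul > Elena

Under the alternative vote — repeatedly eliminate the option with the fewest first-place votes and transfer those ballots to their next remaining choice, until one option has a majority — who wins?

Round 1: Aisha 270, Ingrid 232, Rahul 96, Elena 70, Ivan 125. Eliminate Elena.
Round 2: Aisha 270, Ingrid 232, Rahul 96, Ivan 195. Eliminate Rahul.
Round 3: Aisha 270, Ingrid 232, Ivan 291. Eliminate Ingrid.
Round 4: Aisha 270, Ivan 523. Ivan has a majority.

Ivan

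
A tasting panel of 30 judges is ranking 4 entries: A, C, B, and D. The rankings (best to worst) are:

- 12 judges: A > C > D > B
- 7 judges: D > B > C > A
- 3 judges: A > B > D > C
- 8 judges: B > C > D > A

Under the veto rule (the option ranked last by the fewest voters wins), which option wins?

Last-place votes: A 15, C 3, B 12, D 0.
D is ranked last by the fewest voters, so D wins.

D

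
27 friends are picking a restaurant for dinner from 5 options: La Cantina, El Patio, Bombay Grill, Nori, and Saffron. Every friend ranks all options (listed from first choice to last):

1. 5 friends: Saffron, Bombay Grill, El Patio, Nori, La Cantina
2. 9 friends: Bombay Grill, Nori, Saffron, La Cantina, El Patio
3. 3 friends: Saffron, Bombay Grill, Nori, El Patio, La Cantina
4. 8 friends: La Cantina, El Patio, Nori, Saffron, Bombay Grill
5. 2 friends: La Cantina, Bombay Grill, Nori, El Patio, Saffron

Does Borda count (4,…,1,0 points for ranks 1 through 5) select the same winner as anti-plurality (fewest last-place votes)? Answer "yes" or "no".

no

Borda — scores: La Cantina 49, El Patio 39, Bombay Grill 66, Nori 58, Saffron 58. Winner: Bombay Grill.
Anti-plurality — last-place votes: La Cantina 8, El Patio 9, Bombay Grill 8, Nori 0, Saffron 2. Winner: Nori.
The two methods disagree.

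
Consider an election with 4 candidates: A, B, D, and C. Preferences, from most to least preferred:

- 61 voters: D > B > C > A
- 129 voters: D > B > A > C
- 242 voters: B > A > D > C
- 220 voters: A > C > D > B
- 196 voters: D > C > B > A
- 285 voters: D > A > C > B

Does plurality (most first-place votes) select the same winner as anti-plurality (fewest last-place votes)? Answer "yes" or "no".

Plurality — first-place votes: A 220, B 242, D 671, C 0. Winner: D.
Anti-plurality — last-place votes: A 257, B 505, D 0, C 371. Winner: D.
The two methods agree.

yes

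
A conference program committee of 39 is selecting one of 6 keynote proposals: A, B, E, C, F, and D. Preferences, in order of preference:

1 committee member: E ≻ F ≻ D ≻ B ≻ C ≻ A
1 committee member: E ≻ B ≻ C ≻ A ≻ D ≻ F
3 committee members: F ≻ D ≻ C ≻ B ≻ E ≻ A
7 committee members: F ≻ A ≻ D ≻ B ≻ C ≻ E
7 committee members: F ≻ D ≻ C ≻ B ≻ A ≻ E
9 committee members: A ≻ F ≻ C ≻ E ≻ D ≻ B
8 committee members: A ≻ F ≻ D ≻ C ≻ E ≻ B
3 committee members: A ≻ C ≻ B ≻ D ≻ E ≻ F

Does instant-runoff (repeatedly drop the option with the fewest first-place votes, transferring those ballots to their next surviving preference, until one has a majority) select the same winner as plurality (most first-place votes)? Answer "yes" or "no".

Instant-runoff — R1 A 20, B 0, E 2, C 0, F 17, D 0 (A winner). Winner: A.
Plurality — first-place votes: A 20, B 0, E 2, C 0, F 17, D 0. Winner: A.
The two methods agree.

yes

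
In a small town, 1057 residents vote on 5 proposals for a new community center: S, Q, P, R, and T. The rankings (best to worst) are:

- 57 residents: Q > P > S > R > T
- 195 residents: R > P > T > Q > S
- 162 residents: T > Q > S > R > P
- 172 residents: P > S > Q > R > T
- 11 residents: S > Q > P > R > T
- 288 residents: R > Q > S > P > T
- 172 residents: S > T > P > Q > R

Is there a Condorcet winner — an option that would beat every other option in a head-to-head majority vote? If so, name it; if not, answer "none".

Checking pairwise contests:
Q beats S 702–355.
P beats Q 539–518.
S beats P 633–424.
S beats R 574–483.
S beats T 700–357.
Every option loses at least one head-to-head, so there is no Condorcet winner.

none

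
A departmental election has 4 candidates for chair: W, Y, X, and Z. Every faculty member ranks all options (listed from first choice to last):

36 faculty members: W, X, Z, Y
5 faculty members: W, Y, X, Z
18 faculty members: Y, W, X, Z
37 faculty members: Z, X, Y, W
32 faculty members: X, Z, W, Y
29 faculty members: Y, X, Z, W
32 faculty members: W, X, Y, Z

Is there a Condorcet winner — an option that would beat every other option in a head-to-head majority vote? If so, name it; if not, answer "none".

X

X vs W: 98–91 for X.
X vs Y: 137–52 for X.
X vs Z: 152–37 for X.
X beats every other option head-to-head.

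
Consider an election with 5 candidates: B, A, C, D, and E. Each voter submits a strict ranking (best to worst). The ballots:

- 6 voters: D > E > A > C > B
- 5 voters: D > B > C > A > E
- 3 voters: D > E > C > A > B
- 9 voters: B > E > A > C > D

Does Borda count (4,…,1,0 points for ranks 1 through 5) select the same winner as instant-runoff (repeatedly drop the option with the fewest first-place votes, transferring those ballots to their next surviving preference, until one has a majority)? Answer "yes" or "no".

Borda — scores: B 51, A 38, C 31, D 56, E 54. Winner: D.
Instant-runoff — R1 B 9, A 0, C 0, D 14, E 0 (D winner). Winner: D.
The two methods agree.

yes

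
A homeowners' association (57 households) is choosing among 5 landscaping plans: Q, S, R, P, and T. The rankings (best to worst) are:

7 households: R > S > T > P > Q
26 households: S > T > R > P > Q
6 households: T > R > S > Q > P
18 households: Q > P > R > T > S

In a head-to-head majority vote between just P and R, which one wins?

Voters preferring P to R: 18; preferring R to P: 39.
R wins the head-to-head.

R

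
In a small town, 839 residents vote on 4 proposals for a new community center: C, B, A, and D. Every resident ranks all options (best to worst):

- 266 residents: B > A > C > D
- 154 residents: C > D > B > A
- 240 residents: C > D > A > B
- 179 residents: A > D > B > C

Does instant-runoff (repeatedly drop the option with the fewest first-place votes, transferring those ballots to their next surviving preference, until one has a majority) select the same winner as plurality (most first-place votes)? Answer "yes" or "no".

Instant-runoff — R1 C 394, B 266, A 179, D 0 (D out); R2 C 394, B 266, A 179 (A out); R3 C 394, B 445 (B winner). Winner: B.
Plurality — first-place votes: C 394, B 266, A 179, D 0. Winner: C.
The two methods disagree.

no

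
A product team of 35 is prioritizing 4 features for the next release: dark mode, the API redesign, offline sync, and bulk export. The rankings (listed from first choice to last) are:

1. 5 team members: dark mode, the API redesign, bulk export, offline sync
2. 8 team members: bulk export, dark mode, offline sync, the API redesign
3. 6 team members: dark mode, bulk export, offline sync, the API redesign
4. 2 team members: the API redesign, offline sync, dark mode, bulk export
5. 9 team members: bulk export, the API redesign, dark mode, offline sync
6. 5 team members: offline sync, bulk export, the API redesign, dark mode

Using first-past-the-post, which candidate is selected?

bulk export

First-place votes: dark mode 11, the API redesign 2, offline sync 5, bulk export 17.
bulk export has the most first-place votes.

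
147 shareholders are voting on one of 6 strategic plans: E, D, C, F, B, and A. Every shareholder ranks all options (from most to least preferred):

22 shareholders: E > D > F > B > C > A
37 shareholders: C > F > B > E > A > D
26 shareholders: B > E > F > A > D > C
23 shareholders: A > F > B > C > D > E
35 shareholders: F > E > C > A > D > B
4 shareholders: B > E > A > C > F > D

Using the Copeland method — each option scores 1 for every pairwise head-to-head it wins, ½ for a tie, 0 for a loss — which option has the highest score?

F

E: beats D, C, and A; loses to F and B → score 3.
D: loses to E, C, F, B, and A → score 0.
C: beats D and A; loses to E, F, and B → score 2.
F: beats E, D, C, B, and A → score 5.
B: beats E, D, C, and A; loses to F → score 4.
A: beats D; loses to E, C, F, and B → score 1.
F has the best pairwise record.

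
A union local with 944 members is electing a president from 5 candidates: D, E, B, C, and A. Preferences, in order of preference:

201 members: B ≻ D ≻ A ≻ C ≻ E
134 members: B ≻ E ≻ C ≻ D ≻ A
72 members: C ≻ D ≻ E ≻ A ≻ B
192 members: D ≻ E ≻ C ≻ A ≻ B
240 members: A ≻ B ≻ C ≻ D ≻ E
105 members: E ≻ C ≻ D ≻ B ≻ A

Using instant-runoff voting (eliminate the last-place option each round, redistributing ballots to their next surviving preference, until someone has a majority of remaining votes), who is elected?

B

Round 1: D 192, E 105, B 335, C 72, A 240. Eliminate C.
Round 2: D 264, E 105, B 335, A 240. Eliminate E.
Round 3: D 369, B 335, A 240. Eliminate A.
Round 4: D 369, B 575. B has a majority.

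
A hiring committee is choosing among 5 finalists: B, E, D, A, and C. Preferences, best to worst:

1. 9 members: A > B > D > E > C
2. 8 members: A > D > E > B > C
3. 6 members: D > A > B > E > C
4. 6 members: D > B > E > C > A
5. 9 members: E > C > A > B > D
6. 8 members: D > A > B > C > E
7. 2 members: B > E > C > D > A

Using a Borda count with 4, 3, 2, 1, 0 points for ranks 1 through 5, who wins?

A

B: 9·3 + 8·1 + 6·2 + 6·3 + 9·1 + 8·2 + 2·4 = 98
E: 9·1 + 8·2 + 6·1 + 6·2 + 9·4 + 8·0 + 2·3 = 85
D: 9·2 + 8·3 + 6·4 + 6·4 + 9·0 + 8·4 + 2·1 = 124
A: 9·4 + 8·4 + 6·3 + 6·0 + 9·2 + 8·3 + 2·0 = 128
C: 9·0 + 8·0 + 6·0 + 6·1 + 9·3 + 8·1 + 2·2 = 45
A has the highest Borda score (128).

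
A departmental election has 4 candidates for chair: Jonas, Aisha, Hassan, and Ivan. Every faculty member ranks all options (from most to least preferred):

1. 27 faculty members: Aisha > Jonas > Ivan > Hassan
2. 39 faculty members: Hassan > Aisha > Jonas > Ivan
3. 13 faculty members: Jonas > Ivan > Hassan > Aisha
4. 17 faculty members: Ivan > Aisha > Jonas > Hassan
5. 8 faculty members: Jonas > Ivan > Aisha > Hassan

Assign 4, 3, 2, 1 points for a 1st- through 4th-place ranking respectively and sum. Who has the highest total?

Jonas: 27·3 + 39·2 + 13·4 + 17·2 + 8·4 = 277
Aisha: 27·4 + 39·3 + 13·1 + 17·3 + 8·2 = 305
Hassan: 27·1 + 39·4 + 13·2 + 17·1 + 8·1 = 234
Ivan: 27·2 + 39·1 + 13·3 + 17·4 + 8·3 = 224
Aisha has the highest Borda score (305).

Aisha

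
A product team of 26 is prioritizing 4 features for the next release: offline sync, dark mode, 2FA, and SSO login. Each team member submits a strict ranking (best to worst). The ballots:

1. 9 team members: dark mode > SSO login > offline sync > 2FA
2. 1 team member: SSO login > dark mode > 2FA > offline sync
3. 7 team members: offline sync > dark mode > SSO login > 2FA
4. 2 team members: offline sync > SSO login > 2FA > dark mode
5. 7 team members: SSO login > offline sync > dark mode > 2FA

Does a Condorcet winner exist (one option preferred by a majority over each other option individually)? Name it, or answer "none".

none

Checking pairwise contests:
SSO login beats offline sync 17–9.
offline sync beats dark mode 16–10.
offline sync beats 2FA 25–1.
dark mode beats SSO login 16–10.
Every option loses at least one head-to-head, so there is no Condorcet winner.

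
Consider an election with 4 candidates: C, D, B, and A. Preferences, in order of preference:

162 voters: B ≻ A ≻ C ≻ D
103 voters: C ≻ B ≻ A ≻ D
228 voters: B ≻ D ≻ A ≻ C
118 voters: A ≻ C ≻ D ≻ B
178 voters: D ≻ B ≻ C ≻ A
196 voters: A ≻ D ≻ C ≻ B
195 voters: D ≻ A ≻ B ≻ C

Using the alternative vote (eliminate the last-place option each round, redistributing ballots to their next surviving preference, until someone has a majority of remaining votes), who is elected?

Round 1: C 103, D 373, B 390, A 314. Eliminate C.
Round 2: D 373, B 493, A 314. Eliminate A.
Round 3: D 687, B 493. D has a majority.

D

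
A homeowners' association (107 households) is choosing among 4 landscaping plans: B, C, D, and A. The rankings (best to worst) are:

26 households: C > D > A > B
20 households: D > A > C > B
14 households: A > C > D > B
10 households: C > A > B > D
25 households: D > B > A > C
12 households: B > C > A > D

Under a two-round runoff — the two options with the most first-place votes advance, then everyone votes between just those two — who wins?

Round 1 first-place votes: B 12, C 36, D 45, A 14.
D and C advance.
Runoff: D is preferred to C by 45 voters; C by 62.
C wins the runoff.

C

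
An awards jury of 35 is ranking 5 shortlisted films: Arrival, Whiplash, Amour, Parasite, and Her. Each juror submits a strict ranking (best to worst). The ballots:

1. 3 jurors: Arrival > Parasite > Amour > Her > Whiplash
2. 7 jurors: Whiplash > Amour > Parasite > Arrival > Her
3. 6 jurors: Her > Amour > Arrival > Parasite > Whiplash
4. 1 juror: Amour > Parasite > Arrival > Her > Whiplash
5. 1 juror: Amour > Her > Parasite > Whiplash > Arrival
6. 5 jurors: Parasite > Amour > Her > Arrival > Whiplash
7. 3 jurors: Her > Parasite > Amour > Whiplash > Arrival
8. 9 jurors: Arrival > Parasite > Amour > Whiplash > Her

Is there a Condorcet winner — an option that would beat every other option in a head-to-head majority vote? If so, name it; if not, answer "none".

none

Checking pairwise contests:
Amour beats Arrival 23–12.
Arrival beats Whiplash 24–11.
Parasite beats Amour 20–15.
Arrival beats Parasite 18–17.
Arrival beats Her 20–15.
Every option loses at least one head-to-head, so there is no Condorcet winner.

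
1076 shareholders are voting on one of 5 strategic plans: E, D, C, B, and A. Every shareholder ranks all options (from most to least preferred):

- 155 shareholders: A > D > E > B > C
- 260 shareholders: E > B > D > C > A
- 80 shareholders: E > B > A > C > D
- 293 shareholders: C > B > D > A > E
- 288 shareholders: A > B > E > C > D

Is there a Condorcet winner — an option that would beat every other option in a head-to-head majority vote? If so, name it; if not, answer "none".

B

B vs E: 581–495 for B.
B vs D: 921–155 for B.
B vs C: 783–293 for B.
B vs A: 633–443 for B.
B beats every other option head-to-head.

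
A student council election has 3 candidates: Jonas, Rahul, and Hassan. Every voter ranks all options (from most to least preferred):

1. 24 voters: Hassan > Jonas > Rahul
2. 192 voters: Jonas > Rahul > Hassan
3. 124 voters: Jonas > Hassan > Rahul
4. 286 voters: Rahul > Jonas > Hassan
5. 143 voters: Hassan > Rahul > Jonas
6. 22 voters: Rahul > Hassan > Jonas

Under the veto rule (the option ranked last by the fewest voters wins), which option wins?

Rahul

Last-place votes: Jonas 165, Rahul 148, Hassan 478.
Rahul is ranked last by the fewest voters, so Rahul wins.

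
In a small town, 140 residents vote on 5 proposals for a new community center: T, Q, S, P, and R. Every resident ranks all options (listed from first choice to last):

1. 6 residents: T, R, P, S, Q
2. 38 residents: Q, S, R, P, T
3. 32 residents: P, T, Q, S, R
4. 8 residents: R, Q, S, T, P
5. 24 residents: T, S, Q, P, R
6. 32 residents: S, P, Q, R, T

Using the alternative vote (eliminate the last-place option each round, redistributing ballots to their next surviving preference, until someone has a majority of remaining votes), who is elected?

Round 1: T 30, Q 38, S 32, P 32, R 8. Eliminate R.
Round 2: T 30, Q 46, S 32, P 32. Eliminate T.
Round 3: Q 46, S 56, P 38. Eliminate P.
Round 4: Q 78, S 62. Q has a majority.

Q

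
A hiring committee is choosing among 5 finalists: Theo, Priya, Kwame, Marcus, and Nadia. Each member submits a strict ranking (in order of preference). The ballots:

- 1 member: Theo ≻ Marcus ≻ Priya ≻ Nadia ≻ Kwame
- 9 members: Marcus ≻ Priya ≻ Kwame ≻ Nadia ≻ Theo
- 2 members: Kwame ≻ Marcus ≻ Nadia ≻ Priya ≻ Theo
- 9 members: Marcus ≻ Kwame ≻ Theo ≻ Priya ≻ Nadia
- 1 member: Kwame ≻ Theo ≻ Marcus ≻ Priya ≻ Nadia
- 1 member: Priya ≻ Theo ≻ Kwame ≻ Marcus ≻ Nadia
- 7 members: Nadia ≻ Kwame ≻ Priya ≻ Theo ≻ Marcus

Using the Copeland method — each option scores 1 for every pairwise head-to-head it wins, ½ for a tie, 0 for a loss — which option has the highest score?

Theo: loses to Priya, Kwame, Marcus, and Nadia → score 0.
Priya: beats Theo and Nadia; loses to Kwame and Marcus → score 2.
Kwame: beats Theo, Priya, and Nadia; loses to Marcus → score 3.
Marcus: beats Theo, Priya, Kwame, and Nadia → score 4.
Nadia: beats Theo; loses to Priya, Kwame, and Marcus → score 1.
Marcus has the best pairwise record.

Marcus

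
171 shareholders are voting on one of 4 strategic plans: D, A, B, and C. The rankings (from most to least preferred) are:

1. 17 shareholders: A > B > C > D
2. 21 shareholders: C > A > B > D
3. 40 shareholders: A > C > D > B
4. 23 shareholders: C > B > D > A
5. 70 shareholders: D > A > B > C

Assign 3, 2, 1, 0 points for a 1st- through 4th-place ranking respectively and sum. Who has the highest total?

A

D: 17·0 + 21·0 + 40·1 + 23·1 + 70·3 = 273
A: 17·3 + 21·2 + 40·3 + 23·0 + 70·2 = 353
B: 17·2 + 21·1 + 40·0 + 23·2 + 70·1 = 171
C: 17·1 + 21·3 + 40·2 + 23·3 + 70·0 = 229
A has the highest Borda score (353).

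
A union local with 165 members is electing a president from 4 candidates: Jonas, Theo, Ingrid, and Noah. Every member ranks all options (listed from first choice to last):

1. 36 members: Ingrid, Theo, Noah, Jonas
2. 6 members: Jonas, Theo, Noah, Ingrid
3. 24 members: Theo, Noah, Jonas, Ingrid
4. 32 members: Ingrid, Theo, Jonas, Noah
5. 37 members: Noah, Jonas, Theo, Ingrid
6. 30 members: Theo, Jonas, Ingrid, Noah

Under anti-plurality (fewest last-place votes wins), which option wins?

Last-place votes: Jonas 36, Theo 0, Ingrid 67, Noah 62.
Theo is ranked last by the fewest voters, so Theo wins.

Theo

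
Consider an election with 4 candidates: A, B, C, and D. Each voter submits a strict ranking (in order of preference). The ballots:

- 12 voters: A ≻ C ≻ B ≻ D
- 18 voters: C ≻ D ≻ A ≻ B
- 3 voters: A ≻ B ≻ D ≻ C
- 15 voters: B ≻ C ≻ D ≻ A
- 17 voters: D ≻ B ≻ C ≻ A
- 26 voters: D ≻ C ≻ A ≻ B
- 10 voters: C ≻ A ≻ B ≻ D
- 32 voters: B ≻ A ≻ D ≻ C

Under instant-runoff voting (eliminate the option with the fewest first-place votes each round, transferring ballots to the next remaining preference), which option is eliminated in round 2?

Round 1: A 15, B 47, C 28, D 43. Eliminate A.
Round 2: B 50, C 40, D 43. Eliminate C.

C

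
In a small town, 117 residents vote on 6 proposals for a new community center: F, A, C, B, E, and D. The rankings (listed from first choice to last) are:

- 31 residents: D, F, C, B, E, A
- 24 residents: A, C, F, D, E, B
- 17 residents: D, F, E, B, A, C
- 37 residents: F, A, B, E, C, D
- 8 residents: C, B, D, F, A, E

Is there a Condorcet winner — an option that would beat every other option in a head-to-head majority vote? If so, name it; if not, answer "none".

F

F vs A: 93–24 for F.
F vs C: 85–32 for F.
F vs B: 109–8 for F.
F vs E: 117–0 for F.
F vs D: 61–56 for F.
F beats every other option head-to-head.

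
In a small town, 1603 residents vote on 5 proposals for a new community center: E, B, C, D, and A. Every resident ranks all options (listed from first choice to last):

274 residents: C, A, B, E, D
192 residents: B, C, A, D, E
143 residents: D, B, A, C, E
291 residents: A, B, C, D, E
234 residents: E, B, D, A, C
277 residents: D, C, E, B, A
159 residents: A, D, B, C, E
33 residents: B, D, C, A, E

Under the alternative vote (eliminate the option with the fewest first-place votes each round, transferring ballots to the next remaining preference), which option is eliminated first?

B

Round 1: E 234, B 225, C 274, D 420, A 450. Eliminate B.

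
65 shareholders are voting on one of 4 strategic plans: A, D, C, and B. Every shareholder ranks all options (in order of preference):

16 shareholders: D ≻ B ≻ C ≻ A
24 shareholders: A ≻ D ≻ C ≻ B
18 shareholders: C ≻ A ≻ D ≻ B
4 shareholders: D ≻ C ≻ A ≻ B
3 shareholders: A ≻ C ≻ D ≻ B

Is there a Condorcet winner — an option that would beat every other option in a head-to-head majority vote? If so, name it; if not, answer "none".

none

Checking pairwise contests:
C beats A 38–27.
A beats D 45–20.
D beats C 44–21.
A beats B 49–16.
Every option loses at least one head-to-head, so there is no Condorcet winner.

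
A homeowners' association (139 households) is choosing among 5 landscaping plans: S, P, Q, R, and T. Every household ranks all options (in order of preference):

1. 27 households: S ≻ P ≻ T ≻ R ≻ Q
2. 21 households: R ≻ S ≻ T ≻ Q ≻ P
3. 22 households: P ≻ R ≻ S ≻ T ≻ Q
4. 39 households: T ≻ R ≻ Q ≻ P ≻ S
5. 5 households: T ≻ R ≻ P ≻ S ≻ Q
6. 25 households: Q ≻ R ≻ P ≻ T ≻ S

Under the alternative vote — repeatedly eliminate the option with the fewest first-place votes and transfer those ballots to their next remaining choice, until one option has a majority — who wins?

S

Round 1: S 27, P 22, Q 25, R 21, T 44. Eliminate R.
Round 2: S 48, P 22, Q 25, T 44. Eliminate P.
Round 3: S 70, Q 25, T 44. S has a majority.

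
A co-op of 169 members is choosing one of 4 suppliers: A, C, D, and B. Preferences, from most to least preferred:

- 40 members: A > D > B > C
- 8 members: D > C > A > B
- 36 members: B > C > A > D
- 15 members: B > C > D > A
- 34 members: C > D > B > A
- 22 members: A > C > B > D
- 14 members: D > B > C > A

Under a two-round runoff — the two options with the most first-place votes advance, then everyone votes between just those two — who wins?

Round 1 first-place votes: A 62, C 34, D 22, B 51.
A and B advance.
Runoff: A is preferred to B by 70 voters; B by 99.
B wins the runoff.

B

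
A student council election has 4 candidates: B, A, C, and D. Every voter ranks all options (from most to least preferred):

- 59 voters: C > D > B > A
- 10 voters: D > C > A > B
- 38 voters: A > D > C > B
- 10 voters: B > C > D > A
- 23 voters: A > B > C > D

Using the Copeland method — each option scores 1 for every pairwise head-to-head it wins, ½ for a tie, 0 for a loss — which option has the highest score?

B: loses to A, C, and D → score 0.
A: beats B; loses to C and D → score 1.
C: beats B, A, and D → score 3.
D: beats B and A; loses to C → score 2.
C has the best pairwise record.

C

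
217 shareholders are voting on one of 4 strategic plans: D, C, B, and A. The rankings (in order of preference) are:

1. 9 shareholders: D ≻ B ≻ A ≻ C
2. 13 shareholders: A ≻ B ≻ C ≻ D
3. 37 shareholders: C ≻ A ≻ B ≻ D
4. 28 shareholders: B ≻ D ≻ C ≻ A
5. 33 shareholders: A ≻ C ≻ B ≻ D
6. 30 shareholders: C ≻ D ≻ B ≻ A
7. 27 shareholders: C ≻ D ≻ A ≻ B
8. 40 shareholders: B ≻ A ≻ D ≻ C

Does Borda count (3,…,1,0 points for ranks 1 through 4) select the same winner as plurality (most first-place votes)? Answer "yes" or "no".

yes

Borda — scores: D 237, C 389, B 348, A 328. Winner: C.
Plurality — first-place votes: D 9, C 94, B 68, A 46. Winner: C.
The two methods agree.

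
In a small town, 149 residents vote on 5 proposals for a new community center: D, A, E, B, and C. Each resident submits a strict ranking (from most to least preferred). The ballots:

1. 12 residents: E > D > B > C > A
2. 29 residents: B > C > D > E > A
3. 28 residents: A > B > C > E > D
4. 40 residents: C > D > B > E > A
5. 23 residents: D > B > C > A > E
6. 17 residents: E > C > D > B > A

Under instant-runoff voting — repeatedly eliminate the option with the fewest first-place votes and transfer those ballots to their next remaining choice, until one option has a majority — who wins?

Round 1: D 23, A 28, E 29, B 29, C 40. Eliminate D.
Round 2: A 28, E 29, B 52, C 40. Eliminate A.
Round 3: E 29, B 80, C 40. B has a majority.

B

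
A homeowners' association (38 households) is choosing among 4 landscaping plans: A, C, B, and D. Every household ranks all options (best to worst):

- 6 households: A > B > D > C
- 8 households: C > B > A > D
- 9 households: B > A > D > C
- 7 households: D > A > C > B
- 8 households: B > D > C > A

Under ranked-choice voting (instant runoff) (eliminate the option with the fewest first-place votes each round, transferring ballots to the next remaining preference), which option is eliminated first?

A

Round 1: A 6, C 8, B 17, D 7. Eliminate A.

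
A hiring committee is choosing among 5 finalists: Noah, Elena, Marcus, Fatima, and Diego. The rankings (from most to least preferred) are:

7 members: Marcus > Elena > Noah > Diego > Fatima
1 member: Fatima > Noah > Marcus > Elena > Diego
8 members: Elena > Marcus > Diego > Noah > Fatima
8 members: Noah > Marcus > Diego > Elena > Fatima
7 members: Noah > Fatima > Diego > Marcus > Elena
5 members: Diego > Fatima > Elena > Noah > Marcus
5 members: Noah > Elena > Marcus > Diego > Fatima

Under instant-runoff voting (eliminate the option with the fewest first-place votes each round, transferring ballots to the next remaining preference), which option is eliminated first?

Round 1: Noah 20, Elena 8, Marcus 7, Fatima 1, Diego 5. Eliminate Fatima.

Fatima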